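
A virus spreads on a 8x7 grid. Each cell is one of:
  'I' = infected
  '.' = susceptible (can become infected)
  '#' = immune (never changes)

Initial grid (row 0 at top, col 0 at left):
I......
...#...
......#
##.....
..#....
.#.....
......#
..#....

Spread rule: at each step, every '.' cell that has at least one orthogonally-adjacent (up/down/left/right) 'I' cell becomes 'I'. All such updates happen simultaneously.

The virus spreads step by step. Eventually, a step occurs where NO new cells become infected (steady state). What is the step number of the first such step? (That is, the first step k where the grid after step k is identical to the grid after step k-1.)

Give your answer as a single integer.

Answer: 16

Derivation:
Step 0 (initial): 1 infected
Step 1: +2 new -> 3 infected
Step 2: +3 new -> 6 infected
Step 3: +3 new -> 9 infected
Step 4: +2 new -> 11 infected
Step 5: +4 new -> 15 infected
Step 6: +4 new -> 19 infected
Step 7: +4 new -> 23 infected
Step 8: +3 new -> 26 infected
Step 9: +5 new -> 31 infected
Step 10: +5 new -> 36 infected
Step 11: +4 new -> 40 infected
Step 12: +3 new -> 43 infected
Step 13: +3 new -> 46 infected
Step 14: +1 new -> 47 infected
Step 15: +1 new -> 48 infected
Step 16: +0 new -> 48 infected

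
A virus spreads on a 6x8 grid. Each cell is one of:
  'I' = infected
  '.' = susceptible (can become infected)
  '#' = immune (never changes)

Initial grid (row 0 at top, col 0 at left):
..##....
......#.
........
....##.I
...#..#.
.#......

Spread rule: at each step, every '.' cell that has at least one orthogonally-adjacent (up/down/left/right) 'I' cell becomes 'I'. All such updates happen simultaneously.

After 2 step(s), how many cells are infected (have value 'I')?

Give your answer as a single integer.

Answer: 7

Derivation:
Step 0 (initial): 1 infected
Step 1: +3 new -> 4 infected
Step 2: +3 new -> 7 infected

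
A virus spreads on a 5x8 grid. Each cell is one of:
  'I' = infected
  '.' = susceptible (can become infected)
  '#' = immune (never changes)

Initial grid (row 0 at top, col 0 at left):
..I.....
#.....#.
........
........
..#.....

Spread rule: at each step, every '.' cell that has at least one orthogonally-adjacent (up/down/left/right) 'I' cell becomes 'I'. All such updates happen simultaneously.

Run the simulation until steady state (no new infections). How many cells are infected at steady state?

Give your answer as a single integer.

Step 0 (initial): 1 infected
Step 1: +3 new -> 4 infected
Step 2: +5 new -> 9 infected
Step 3: +5 new -> 14 infected
Step 4: +6 new -> 20 infected
Step 5: +6 new -> 26 infected
Step 6: +5 new -> 31 infected
Step 7: +3 new -> 34 infected
Step 8: +2 new -> 36 infected
Step 9: +1 new -> 37 infected
Step 10: +0 new -> 37 infected

Answer: 37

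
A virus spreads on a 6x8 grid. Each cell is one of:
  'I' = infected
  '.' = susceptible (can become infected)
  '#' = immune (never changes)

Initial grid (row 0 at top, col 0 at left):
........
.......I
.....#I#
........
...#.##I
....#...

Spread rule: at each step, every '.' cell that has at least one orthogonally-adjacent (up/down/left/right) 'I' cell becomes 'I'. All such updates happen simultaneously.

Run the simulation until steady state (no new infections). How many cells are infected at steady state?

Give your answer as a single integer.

Step 0 (initial): 3 infected
Step 1: +5 new -> 8 infected
Step 2: +4 new -> 12 infected
Step 3: +4 new -> 16 infected
Step 4: +5 new -> 21 infected
Step 5: +4 new -> 25 infected
Step 6: +5 new -> 30 infected
Step 7: +6 new -> 36 infected
Step 8: +5 new -> 41 infected
Step 9: +1 new -> 42 infected
Step 10: +0 new -> 42 infected

Answer: 42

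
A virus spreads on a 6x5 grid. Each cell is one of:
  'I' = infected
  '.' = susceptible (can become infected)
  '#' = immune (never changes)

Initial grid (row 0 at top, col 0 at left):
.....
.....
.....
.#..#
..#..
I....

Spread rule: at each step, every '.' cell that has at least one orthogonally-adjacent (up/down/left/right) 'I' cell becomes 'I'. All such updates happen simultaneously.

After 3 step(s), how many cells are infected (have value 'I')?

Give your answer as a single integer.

Answer: 8

Derivation:
Step 0 (initial): 1 infected
Step 1: +2 new -> 3 infected
Step 2: +3 new -> 6 infected
Step 3: +2 new -> 8 infected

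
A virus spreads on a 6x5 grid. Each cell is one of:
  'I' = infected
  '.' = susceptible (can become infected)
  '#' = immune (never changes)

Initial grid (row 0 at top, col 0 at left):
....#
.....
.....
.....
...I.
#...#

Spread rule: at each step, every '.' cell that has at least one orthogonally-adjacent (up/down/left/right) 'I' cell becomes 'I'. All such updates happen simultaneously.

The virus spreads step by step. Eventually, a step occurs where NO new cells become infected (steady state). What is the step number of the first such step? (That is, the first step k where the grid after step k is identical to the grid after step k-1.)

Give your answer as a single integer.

Step 0 (initial): 1 infected
Step 1: +4 new -> 5 infected
Step 2: +5 new -> 10 infected
Step 3: +6 new -> 16 infected
Step 4: +5 new -> 21 infected
Step 5: +3 new -> 24 infected
Step 6: +2 new -> 26 infected
Step 7: +1 new -> 27 infected
Step 8: +0 new -> 27 infected

Answer: 8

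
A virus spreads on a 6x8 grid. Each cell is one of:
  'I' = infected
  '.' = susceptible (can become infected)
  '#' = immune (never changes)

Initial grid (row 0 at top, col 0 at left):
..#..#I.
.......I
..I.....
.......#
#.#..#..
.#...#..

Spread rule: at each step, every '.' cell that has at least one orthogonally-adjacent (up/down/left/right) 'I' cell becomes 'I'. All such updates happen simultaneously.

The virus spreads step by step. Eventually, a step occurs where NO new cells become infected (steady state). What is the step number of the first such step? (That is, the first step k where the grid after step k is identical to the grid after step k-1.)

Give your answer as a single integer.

Answer: 7

Derivation:
Step 0 (initial): 3 infected
Step 1: +7 new -> 10 infected
Step 2: +8 new -> 18 infected
Step 3: +10 new -> 28 infected
Step 4: +6 new -> 34 infected
Step 5: +4 new -> 38 infected
Step 6: +1 new -> 39 infected
Step 7: +0 new -> 39 infected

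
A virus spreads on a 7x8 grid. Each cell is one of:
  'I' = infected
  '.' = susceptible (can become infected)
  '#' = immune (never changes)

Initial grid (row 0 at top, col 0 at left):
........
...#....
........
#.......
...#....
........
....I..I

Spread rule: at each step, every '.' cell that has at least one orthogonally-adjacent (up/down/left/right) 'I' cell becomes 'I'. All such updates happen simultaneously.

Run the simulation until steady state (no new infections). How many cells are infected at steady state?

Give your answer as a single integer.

Step 0 (initial): 2 infected
Step 1: +5 new -> 7 infected
Step 2: +6 new -> 13 infected
Step 3: +6 new -> 19 infected
Step 4: +8 new -> 27 infected
Step 5: +8 new -> 35 infected
Step 6: +7 new -> 42 infected
Step 7: +5 new -> 47 infected
Step 8: +3 new -> 50 infected
Step 9: +2 new -> 52 infected
Step 10: +1 new -> 53 infected
Step 11: +0 new -> 53 infected

Answer: 53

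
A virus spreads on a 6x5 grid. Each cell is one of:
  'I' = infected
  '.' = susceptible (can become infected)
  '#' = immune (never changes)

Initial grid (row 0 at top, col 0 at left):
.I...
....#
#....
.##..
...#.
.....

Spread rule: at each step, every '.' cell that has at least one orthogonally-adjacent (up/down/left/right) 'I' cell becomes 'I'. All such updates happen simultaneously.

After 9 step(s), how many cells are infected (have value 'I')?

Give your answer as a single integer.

Step 0 (initial): 1 infected
Step 1: +3 new -> 4 infected
Step 2: +4 new -> 8 infected
Step 3: +3 new -> 11 infected
Step 4: +1 new -> 12 infected
Step 5: +2 new -> 14 infected
Step 6: +1 new -> 15 infected
Step 7: +1 new -> 16 infected
Step 8: +1 new -> 17 infected
Step 9: +1 new -> 18 infected

Answer: 18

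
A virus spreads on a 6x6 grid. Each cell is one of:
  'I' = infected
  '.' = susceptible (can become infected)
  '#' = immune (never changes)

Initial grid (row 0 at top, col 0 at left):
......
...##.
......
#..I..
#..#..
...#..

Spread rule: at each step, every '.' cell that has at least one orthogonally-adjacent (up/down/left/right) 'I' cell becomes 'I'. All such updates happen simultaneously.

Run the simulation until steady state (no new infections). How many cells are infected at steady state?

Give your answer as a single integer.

Step 0 (initial): 1 infected
Step 1: +3 new -> 4 infected
Step 2: +6 new -> 10 infected
Step 3: +7 new -> 17 infected
Step 4: +6 new -> 23 infected
Step 5: +5 new -> 28 infected
Step 6: +2 new -> 30 infected
Step 7: +0 new -> 30 infected

Answer: 30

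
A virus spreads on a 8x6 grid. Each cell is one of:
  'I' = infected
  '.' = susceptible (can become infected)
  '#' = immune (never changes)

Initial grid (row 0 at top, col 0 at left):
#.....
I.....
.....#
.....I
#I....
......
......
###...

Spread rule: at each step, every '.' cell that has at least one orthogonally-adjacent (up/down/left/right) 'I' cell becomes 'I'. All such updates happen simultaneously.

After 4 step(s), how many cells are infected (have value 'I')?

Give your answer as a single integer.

Step 0 (initial): 3 infected
Step 1: +7 new -> 10 infected
Step 2: +13 new -> 23 infected
Step 3: +10 new -> 33 infected
Step 4: +6 new -> 39 infected

Answer: 39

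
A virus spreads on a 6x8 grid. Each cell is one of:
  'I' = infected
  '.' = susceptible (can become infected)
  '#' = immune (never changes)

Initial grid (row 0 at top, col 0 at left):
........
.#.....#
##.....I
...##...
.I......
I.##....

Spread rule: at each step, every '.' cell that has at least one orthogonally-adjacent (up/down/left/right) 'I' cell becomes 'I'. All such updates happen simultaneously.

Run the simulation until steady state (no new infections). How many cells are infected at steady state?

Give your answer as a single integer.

Answer: 40

Derivation:
Step 0 (initial): 3 infected
Step 1: +6 new -> 9 infected
Step 2: +7 new -> 16 infected
Step 3: +8 new -> 24 infected
Step 4: +8 new -> 32 infected
Step 5: +4 new -> 36 infected
Step 6: +2 new -> 38 infected
Step 7: +1 new -> 39 infected
Step 8: +1 new -> 40 infected
Step 9: +0 new -> 40 infected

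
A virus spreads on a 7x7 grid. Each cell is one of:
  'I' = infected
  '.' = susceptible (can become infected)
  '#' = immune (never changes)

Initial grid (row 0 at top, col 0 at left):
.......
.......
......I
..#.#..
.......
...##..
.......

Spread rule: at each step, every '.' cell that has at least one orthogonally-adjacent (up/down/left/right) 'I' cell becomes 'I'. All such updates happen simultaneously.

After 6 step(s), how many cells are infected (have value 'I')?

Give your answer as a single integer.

Answer: 32

Derivation:
Step 0 (initial): 1 infected
Step 1: +3 new -> 4 infected
Step 2: +5 new -> 9 infected
Step 3: +5 new -> 14 infected
Step 4: +7 new -> 21 infected
Step 5: +5 new -> 26 infected
Step 6: +6 new -> 32 infected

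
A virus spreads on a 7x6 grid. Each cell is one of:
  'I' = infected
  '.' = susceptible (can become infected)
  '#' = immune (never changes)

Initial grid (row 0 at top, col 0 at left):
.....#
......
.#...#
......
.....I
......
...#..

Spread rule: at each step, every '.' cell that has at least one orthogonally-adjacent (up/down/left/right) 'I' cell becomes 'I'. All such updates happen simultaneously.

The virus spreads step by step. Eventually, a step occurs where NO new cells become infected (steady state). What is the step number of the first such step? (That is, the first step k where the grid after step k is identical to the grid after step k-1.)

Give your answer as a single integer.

Step 0 (initial): 1 infected
Step 1: +3 new -> 4 infected
Step 2: +4 new -> 8 infected
Step 3: +5 new -> 13 infected
Step 4: +5 new -> 18 infected
Step 5: +8 new -> 26 infected
Step 6: +5 new -> 31 infected
Step 7: +4 new -> 35 infected
Step 8: +2 new -> 37 infected
Step 9: +1 new -> 38 infected
Step 10: +0 new -> 38 infected

Answer: 10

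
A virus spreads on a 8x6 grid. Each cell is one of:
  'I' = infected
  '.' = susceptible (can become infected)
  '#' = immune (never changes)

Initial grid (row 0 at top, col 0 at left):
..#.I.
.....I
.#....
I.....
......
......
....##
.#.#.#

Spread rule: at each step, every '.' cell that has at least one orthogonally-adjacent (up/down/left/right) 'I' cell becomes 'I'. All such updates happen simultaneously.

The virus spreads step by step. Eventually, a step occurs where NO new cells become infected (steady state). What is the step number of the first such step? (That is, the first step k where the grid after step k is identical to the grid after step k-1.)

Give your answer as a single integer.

Step 0 (initial): 3 infected
Step 1: +7 new -> 10 infected
Step 2: +7 new -> 17 infected
Step 3: +11 new -> 28 infected
Step 4: +7 new -> 35 infected
Step 5: +3 new -> 38 infected
Step 6: +2 new -> 40 infected
Step 7: +0 new -> 40 infected

Answer: 7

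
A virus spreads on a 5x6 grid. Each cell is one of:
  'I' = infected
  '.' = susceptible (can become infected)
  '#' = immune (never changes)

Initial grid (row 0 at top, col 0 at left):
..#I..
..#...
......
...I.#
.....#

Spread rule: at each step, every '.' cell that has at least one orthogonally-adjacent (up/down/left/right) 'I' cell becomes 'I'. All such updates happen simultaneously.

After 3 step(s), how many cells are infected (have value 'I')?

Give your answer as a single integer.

Answer: 20

Derivation:
Step 0 (initial): 2 infected
Step 1: +6 new -> 8 infected
Step 2: +7 new -> 15 infected
Step 3: +5 new -> 20 infected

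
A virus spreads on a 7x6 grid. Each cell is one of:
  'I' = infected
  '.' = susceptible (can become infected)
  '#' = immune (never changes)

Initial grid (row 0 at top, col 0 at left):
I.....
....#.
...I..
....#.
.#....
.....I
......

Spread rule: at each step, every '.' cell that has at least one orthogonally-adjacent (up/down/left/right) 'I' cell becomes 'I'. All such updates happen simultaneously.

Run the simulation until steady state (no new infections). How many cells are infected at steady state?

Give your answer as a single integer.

Step 0 (initial): 3 infected
Step 1: +9 new -> 12 infected
Step 2: +13 new -> 25 infected
Step 3: +7 new -> 32 infected
Step 4: +4 new -> 36 infected
Step 5: +2 new -> 38 infected
Step 6: +1 new -> 39 infected
Step 7: +0 new -> 39 infected

Answer: 39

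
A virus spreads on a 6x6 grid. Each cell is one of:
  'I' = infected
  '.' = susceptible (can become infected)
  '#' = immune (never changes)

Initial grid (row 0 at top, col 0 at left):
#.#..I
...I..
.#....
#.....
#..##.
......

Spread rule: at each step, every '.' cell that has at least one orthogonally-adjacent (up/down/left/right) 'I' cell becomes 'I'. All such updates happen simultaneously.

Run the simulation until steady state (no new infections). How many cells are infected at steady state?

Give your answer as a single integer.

Step 0 (initial): 2 infected
Step 1: +6 new -> 8 infected
Step 2: +5 new -> 13 infected
Step 3: +5 new -> 18 infected
Step 4: +4 new -> 22 infected
Step 5: +3 new -> 25 infected
Step 6: +3 new -> 28 infected
Step 7: +1 new -> 29 infected
Step 8: +0 new -> 29 infected

Answer: 29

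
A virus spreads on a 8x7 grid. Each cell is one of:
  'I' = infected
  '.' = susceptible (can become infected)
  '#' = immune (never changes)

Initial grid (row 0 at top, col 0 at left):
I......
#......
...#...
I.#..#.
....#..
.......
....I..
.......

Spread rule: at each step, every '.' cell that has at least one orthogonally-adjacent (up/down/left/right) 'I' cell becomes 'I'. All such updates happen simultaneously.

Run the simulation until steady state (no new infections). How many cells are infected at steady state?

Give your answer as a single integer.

Answer: 51

Derivation:
Step 0 (initial): 3 infected
Step 1: +8 new -> 11 infected
Step 2: +11 new -> 22 infected
Step 3: +13 new -> 35 infected
Step 4: +6 new -> 41 infected
Step 5: +4 new -> 45 infected
Step 6: +4 new -> 49 infected
Step 7: +2 new -> 51 infected
Step 8: +0 new -> 51 infected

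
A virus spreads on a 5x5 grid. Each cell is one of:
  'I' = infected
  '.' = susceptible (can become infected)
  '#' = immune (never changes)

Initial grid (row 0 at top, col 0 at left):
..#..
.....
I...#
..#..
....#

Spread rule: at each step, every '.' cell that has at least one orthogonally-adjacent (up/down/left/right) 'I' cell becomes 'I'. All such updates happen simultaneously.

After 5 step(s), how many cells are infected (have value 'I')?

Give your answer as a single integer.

Answer: 20

Derivation:
Step 0 (initial): 1 infected
Step 1: +3 new -> 4 infected
Step 2: +5 new -> 9 infected
Step 3: +4 new -> 13 infected
Step 4: +3 new -> 16 infected
Step 5: +4 new -> 20 infected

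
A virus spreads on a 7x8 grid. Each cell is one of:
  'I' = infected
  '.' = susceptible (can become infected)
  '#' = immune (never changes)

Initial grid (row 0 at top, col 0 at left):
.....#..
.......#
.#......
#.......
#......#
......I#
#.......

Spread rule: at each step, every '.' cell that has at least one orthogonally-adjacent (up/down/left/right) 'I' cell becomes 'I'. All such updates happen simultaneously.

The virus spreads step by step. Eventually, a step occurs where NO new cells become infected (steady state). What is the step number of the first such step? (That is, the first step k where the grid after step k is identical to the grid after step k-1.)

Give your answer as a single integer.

Answer: 12

Derivation:
Step 0 (initial): 1 infected
Step 1: +3 new -> 4 infected
Step 2: +5 new -> 9 infected
Step 3: +6 new -> 15 infected
Step 4: +7 new -> 22 infected
Step 5: +7 new -> 29 infected
Step 6: +7 new -> 36 infected
Step 7: +4 new -> 40 infected
Step 8: +2 new -> 42 infected
Step 9: +2 new -> 44 infected
Step 10: +2 new -> 46 infected
Step 11: +2 new -> 48 infected
Step 12: +0 new -> 48 infected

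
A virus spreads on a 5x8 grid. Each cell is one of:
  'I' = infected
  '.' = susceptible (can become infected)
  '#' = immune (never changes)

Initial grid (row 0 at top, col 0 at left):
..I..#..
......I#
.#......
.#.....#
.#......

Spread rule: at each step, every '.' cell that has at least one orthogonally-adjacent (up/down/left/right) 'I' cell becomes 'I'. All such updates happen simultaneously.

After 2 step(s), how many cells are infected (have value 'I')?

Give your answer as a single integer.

Answer: 18

Derivation:
Step 0 (initial): 2 infected
Step 1: +6 new -> 8 infected
Step 2: +10 new -> 18 infected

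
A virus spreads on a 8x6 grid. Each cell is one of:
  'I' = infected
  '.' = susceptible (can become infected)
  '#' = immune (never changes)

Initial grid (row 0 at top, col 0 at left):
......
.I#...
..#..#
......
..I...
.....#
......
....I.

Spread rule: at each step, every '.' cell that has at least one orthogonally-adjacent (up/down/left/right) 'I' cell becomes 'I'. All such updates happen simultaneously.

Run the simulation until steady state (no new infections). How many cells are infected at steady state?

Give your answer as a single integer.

Step 0 (initial): 3 infected
Step 1: +10 new -> 13 infected
Step 2: +14 new -> 27 infected
Step 3: +8 new -> 35 infected
Step 4: +6 new -> 41 infected
Step 5: +2 new -> 43 infected
Step 6: +1 new -> 44 infected
Step 7: +0 new -> 44 infected

Answer: 44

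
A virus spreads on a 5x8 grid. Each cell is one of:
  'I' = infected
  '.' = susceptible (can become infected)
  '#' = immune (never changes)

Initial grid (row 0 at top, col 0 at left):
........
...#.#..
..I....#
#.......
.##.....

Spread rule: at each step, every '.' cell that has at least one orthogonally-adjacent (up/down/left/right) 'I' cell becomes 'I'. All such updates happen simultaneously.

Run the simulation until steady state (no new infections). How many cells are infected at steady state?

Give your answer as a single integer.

Step 0 (initial): 1 infected
Step 1: +4 new -> 5 infected
Step 2: +6 new -> 11 infected
Step 3: +7 new -> 18 infected
Step 4: +5 new -> 23 infected
Step 5: +4 new -> 27 infected
Step 6: +4 new -> 31 infected
Step 7: +2 new -> 33 infected
Step 8: +0 new -> 33 infected

Answer: 33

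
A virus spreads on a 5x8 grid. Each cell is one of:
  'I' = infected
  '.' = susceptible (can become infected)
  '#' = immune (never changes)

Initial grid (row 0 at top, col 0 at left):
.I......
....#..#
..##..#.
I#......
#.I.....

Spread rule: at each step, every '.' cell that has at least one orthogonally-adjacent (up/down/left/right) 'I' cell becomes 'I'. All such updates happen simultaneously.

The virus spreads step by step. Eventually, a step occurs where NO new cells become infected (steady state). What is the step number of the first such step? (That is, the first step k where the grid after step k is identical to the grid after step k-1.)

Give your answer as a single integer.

Step 0 (initial): 3 infected
Step 1: +7 new -> 10 infected
Step 2: +6 new -> 16 infected
Step 3: +4 new -> 20 infected
Step 4: +4 new -> 24 infected
Step 5: +5 new -> 29 infected
Step 6: +3 new -> 32 infected
Step 7: +1 new -> 33 infected
Step 8: +0 new -> 33 infected

Answer: 8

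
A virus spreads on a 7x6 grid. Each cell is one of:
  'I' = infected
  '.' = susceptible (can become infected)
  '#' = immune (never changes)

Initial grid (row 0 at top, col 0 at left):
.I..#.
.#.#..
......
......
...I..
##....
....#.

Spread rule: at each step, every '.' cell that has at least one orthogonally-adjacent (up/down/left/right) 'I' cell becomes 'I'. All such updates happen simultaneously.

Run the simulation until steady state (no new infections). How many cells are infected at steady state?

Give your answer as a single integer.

Step 0 (initial): 2 infected
Step 1: +6 new -> 8 infected
Step 2: +11 new -> 19 infected
Step 3: +8 new -> 27 infected
Step 4: +6 new -> 33 infected
Step 5: +2 new -> 35 infected
Step 6: +1 new -> 36 infected
Step 7: +0 new -> 36 infected

Answer: 36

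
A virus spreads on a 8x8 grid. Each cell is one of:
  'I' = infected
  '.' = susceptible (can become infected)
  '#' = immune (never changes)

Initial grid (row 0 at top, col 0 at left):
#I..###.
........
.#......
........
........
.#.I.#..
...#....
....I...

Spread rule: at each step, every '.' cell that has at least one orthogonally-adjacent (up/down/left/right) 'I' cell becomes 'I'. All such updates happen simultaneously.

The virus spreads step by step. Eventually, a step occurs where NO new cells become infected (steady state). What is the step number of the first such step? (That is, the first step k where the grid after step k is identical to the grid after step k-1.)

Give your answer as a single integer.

Answer: 9

Derivation:
Step 0 (initial): 3 infected
Step 1: +8 new -> 11 infected
Step 2: +10 new -> 21 infected
Step 3: +12 new -> 33 infected
Step 4: +11 new -> 44 infected
Step 5: +6 new -> 50 infected
Step 6: +3 new -> 53 infected
Step 7: +2 new -> 55 infected
Step 8: +1 new -> 56 infected
Step 9: +0 new -> 56 infected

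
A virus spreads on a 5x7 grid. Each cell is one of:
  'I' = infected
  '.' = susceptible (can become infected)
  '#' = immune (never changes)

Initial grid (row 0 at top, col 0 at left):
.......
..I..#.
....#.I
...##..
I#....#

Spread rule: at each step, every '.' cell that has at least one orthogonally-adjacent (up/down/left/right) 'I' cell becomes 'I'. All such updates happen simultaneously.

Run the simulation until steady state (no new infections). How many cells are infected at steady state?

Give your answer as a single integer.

Answer: 29

Derivation:
Step 0 (initial): 3 infected
Step 1: +8 new -> 11 infected
Step 2: +11 new -> 22 infected
Step 3: +5 new -> 27 infected
Step 4: +2 new -> 29 infected
Step 5: +0 new -> 29 infected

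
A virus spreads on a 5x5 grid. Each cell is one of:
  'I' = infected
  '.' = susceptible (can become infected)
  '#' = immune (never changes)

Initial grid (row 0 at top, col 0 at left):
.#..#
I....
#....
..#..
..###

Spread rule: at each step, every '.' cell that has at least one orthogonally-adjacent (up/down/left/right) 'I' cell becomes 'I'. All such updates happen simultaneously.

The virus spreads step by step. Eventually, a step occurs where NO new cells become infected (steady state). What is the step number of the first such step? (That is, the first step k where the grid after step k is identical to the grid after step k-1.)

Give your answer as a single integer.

Step 0 (initial): 1 infected
Step 1: +2 new -> 3 infected
Step 2: +2 new -> 5 infected
Step 3: +4 new -> 9 infected
Step 4: +5 new -> 14 infected
Step 5: +3 new -> 17 infected
Step 6: +1 new -> 18 infected
Step 7: +0 new -> 18 infected

Answer: 7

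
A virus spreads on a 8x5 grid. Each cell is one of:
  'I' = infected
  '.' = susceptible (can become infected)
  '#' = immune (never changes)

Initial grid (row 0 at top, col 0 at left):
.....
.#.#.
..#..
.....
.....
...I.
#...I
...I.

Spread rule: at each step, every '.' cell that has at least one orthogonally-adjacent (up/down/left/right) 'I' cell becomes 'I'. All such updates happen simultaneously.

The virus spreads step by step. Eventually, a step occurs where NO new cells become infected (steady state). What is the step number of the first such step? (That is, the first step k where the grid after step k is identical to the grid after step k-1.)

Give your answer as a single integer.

Step 0 (initial): 3 infected
Step 1: +6 new -> 9 infected
Step 2: +6 new -> 15 infected
Step 3: +7 new -> 22 infected
Step 4: +3 new -> 25 infected
Step 5: +3 new -> 28 infected
Step 6: +2 new -> 30 infected
Step 7: +2 new -> 32 infected
Step 8: +2 new -> 34 infected
Step 9: +2 new -> 36 infected
Step 10: +0 new -> 36 infected

Answer: 10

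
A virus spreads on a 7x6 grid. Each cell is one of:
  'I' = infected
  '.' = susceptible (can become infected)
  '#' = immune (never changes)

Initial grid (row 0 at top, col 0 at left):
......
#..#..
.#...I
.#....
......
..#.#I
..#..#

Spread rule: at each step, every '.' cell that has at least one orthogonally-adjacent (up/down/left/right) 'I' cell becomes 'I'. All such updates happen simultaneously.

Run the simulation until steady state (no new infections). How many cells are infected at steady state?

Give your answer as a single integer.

Step 0 (initial): 2 infected
Step 1: +4 new -> 6 infected
Step 2: +5 new -> 11 infected
Step 3: +4 new -> 15 infected
Step 4: +5 new -> 20 infected
Step 5: +4 new -> 24 infected
Step 6: +4 new -> 28 infected
Step 7: +4 new -> 32 infected
Step 8: +2 new -> 34 infected
Step 9: +0 new -> 34 infected

Answer: 34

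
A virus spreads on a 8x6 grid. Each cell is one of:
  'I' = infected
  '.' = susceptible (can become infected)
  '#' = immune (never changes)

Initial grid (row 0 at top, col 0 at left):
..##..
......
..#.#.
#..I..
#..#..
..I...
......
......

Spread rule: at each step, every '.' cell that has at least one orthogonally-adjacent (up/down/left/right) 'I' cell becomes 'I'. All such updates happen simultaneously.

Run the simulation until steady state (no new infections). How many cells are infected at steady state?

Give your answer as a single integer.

Answer: 41

Derivation:
Step 0 (initial): 2 infected
Step 1: +7 new -> 9 infected
Step 2: +10 new -> 19 infected
Step 3: +10 new -> 29 infected
Step 4: +7 new -> 36 infected
Step 5: +4 new -> 40 infected
Step 6: +1 new -> 41 infected
Step 7: +0 new -> 41 infected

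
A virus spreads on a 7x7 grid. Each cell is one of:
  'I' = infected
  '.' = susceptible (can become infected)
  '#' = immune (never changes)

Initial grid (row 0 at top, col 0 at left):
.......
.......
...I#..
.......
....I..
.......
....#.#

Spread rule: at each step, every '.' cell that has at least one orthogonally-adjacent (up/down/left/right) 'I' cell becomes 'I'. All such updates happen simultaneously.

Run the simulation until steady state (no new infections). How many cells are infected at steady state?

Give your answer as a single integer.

Answer: 46

Derivation:
Step 0 (initial): 2 infected
Step 1: +7 new -> 9 infected
Step 2: +10 new -> 19 infected
Step 3: +13 new -> 32 infected
Step 4: +9 new -> 41 infected
Step 5: +4 new -> 45 infected
Step 6: +1 new -> 46 infected
Step 7: +0 new -> 46 infected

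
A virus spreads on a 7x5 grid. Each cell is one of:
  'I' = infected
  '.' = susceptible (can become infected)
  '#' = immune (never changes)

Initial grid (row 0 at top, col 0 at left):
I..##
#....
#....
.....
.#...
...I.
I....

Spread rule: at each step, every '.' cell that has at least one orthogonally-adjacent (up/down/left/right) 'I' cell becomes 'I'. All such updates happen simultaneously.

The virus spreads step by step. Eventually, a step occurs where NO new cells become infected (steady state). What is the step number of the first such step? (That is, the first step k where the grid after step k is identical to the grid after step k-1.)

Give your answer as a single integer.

Step 0 (initial): 3 infected
Step 1: +7 new -> 10 infected
Step 2: +9 new -> 19 infected
Step 3: +6 new -> 25 infected
Step 4: +4 new -> 29 infected
Step 5: +1 new -> 30 infected
Step 6: +0 new -> 30 infected

Answer: 6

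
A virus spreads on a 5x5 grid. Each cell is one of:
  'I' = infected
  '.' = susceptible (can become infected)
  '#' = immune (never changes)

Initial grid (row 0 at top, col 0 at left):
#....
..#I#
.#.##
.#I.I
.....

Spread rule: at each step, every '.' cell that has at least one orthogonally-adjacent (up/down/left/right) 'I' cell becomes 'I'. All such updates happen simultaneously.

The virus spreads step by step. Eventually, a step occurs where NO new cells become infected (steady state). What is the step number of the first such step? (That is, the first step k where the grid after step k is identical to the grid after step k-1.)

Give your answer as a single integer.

Step 0 (initial): 3 infected
Step 1: +5 new -> 8 infected
Step 2: +4 new -> 12 infected
Step 3: +2 new -> 14 infected
Step 4: +2 new -> 16 infected
Step 5: +2 new -> 18 infected
Step 6: +0 new -> 18 infected

Answer: 6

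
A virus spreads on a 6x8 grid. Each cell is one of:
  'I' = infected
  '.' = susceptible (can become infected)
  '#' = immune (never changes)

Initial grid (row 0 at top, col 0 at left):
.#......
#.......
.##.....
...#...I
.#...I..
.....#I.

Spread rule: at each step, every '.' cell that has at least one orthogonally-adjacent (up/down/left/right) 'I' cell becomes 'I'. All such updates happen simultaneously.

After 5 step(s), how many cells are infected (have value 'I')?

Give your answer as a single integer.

Step 0 (initial): 3 infected
Step 1: +7 new -> 10 infected
Step 2: +6 new -> 16 infected
Step 3: +6 new -> 22 infected
Step 4: +6 new -> 28 infected
Step 5: +4 new -> 32 infected

Answer: 32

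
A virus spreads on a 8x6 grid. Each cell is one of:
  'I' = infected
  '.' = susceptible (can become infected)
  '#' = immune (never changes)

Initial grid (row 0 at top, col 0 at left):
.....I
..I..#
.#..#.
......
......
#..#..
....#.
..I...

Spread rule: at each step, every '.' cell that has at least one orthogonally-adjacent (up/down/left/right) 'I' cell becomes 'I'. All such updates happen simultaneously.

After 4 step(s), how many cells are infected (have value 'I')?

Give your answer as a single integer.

Answer: 35

Derivation:
Step 0 (initial): 3 infected
Step 1: +8 new -> 11 infected
Step 2: +11 new -> 22 infected
Step 3: +8 new -> 30 infected
Step 4: +5 new -> 35 infected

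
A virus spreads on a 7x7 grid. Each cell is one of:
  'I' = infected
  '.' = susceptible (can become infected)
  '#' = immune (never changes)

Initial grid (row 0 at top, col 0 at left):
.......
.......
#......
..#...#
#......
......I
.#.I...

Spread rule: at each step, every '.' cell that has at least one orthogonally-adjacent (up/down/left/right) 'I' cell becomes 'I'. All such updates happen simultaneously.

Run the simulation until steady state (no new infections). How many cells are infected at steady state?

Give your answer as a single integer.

Answer: 44

Derivation:
Step 0 (initial): 2 infected
Step 1: +6 new -> 8 infected
Step 2: +5 new -> 13 infected
Step 3: +5 new -> 18 infected
Step 4: +5 new -> 23 infected
Step 5: +7 new -> 30 infected
Step 6: +7 new -> 37 infected
Step 7: +4 new -> 41 infected
Step 8: +2 new -> 43 infected
Step 9: +1 new -> 44 infected
Step 10: +0 new -> 44 infected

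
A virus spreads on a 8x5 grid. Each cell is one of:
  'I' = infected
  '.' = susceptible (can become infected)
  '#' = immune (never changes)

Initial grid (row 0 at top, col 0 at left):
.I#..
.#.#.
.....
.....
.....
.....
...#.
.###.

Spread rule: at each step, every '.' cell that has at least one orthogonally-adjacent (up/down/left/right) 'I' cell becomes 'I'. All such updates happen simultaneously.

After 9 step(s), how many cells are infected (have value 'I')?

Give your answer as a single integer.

Answer: 29

Derivation:
Step 0 (initial): 1 infected
Step 1: +1 new -> 2 infected
Step 2: +1 new -> 3 infected
Step 3: +1 new -> 4 infected
Step 4: +2 new -> 6 infected
Step 5: +3 new -> 9 infected
Step 6: +5 new -> 14 infected
Step 7: +5 new -> 19 infected
Step 8: +6 new -> 25 infected
Step 9: +4 new -> 29 infected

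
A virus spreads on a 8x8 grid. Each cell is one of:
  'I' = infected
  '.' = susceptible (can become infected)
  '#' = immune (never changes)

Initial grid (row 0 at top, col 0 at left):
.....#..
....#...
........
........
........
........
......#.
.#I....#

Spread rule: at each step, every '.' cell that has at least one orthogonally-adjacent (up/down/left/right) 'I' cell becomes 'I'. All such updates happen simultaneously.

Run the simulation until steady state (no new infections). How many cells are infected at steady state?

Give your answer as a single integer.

Answer: 59

Derivation:
Step 0 (initial): 1 infected
Step 1: +2 new -> 3 infected
Step 2: +4 new -> 7 infected
Step 3: +6 new -> 13 infected
Step 4: +8 new -> 21 infected
Step 5: +6 new -> 27 infected
Step 6: +7 new -> 34 infected
Step 7: +8 new -> 42 infected
Step 8: +7 new -> 49 infected
Step 9: +5 new -> 54 infected
Step 10: +2 new -> 56 infected
Step 11: +2 new -> 58 infected
Step 12: +1 new -> 59 infected
Step 13: +0 new -> 59 infected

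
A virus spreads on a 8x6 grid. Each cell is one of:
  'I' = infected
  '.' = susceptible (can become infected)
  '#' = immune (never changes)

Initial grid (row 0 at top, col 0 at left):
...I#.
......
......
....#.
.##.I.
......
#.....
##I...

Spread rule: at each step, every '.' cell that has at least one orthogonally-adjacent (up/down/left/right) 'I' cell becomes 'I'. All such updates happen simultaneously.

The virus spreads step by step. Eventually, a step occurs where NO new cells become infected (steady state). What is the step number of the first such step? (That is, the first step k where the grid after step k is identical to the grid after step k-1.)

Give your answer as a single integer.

Step 0 (initial): 3 infected
Step 1: +7 new -> 10 infected
Step 2: +13 new -> 23 infected
Step 3: +10 new -> 33 infected
Step 4: +5 new -> 38 infected
Step 5: +3 new -> 41 infected
Step 6: +0 new -> 41 infected

Answer: 6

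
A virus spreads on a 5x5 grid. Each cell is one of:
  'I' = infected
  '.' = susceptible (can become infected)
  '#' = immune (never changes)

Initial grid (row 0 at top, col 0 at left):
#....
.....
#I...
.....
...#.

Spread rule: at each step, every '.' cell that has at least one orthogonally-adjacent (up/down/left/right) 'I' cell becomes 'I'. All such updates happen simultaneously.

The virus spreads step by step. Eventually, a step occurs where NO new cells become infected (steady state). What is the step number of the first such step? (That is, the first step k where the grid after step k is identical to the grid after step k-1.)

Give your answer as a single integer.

Answer: 6

Derivation:
Step 0 (initial): 1 infected
Step 1: +3 new -> 4 infected
Step 2: +7 new -> 11 infected
Step 3: +6 new -> 17 infected
Step 4: +3 new -> 20 infected
Step 5: +2 new -> 22 infected
Step 6: +0 new -> 22 infected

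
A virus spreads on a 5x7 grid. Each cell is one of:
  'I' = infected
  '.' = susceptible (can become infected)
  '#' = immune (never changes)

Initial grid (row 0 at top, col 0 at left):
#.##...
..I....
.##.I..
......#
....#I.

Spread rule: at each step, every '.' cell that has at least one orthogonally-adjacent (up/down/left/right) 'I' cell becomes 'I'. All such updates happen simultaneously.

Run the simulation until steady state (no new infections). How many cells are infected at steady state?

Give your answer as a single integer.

Step 0 (initial): 3 infected
Step 1: +8 new -> 11 infected
Step 2: +6 new -> 17 infected
Step 3: +5 new -> 22 infected
Step 4: +4 new -> 26 infected
Step 5: +2 new -> 28 infected
Step 6: +0 new -> 28 infected

Answer: 28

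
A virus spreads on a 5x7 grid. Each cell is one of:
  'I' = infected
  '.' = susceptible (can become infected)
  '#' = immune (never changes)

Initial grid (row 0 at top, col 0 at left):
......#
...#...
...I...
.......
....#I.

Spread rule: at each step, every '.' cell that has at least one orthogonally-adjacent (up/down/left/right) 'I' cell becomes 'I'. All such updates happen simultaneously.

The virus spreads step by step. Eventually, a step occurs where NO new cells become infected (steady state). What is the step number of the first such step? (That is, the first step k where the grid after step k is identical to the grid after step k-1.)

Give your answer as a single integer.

Step 0 (initial): 2 infected
Step 1: +5 new -> 7 infected
Step 2: +8 new -> 15 infected
Step 3: +8 new -> 23 infected
Step 4: +7 new -> 30 infected
Step 5: +2 new -> 32 infected
Step 6: +0 new -> 32 infected

Answer: 6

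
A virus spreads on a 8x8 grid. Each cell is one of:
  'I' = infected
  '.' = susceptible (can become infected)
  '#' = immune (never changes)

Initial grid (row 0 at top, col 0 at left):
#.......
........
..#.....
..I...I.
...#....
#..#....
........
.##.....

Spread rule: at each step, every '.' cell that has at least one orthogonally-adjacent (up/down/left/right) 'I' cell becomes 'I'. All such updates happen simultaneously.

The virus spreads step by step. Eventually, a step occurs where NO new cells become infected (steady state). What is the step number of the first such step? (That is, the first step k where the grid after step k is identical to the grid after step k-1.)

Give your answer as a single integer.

Step 0 (initial): 2 infected
Step 1: +7 new -> 9 infected
Step 2: +12 new -> 21 infected
Step 3: +14 new -> 35 infected
Step 4: +13 new -> 48 infected
Step 5: +7 new -> 55 infected
Step 6: +2 new -> 57 infected
Step 7: +0 new -> 57 infected

Answer: 7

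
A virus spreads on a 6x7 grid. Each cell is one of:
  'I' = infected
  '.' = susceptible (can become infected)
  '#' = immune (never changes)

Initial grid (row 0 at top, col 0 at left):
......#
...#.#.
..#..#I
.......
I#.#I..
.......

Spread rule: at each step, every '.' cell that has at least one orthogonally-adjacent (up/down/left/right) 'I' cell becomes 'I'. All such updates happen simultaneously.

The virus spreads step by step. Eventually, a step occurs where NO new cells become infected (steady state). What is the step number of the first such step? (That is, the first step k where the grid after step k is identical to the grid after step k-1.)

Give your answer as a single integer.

Step 0 (initial): 3 infected
Step 1: +7 new -> 10 infected
Step 2: +9 new -> 19 infected
Step 3: +7 new -> 26 infected
Step 4: +4 new -> 30 infected
Step 5: +4 new -> 34 infected
Step 6: +1 new -> 35 infected
Step 7: +0 new -> 35 infected

Answer: 7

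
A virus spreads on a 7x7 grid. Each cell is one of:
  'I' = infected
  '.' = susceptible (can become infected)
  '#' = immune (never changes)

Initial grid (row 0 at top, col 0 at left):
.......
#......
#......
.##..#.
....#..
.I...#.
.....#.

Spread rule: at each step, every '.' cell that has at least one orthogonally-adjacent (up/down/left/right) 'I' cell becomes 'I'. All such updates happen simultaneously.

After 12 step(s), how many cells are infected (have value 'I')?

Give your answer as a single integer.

Answer: 41

Derivation:
Step 0 (initial): 1 infected
Step 1: +4 new -> 5 infected
Step 2: +5 new -> 10 infected
Step 3: +4 new -> 14 infected
Step 4: +2 new -> 16 infected
Step 5: +2 new -> 18 infected
Step 6: +3 new -> 21 infected
Step 7: +5 new -> 26 infected
Step 8: +5 new -> 31 infected
Step 9: +4 new -> 35 infected
Step 10: +3 new -> 38 infected
Step 11: +2 new -> 40 infected
Step 12: +1 new -> 41 infected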